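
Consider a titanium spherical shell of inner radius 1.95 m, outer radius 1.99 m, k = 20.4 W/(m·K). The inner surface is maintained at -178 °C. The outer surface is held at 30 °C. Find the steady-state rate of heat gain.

Q = 5.17×10^6 W

Q = 4πk·ΔT/(1/r₁ − 1/r₂) = 4π × 20.4 × 208 / (1/1.95 − 1/1.99) = 5.17×10^6 W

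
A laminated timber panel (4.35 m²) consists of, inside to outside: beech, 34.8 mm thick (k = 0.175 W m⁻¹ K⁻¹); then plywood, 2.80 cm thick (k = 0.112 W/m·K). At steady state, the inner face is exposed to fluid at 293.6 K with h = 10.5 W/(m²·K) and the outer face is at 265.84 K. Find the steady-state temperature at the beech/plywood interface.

T = 278.60 K

Series thermal resistances, inner to outer:
  R_conv,in = 1/(hA) = 1/(10.5·4.35) = 0.02189 K/W
  R_beech = L/(kA) = 0.0348/(0.175·4.35) = 0.04571 K/W
  R_plywood = L/(kA) = 0.0280/(0.112·4.35) = 0.05747 K/W
ΣR = 0.02189 + 0.04571 + 0.05747 = 0.1251 K/W
Q = ΔT/ΣR = (293.6 K − 265.84 K)/0.1251 = 221.9 W
From the inner boundary to the beech/plywood interface, ΣR_partial = 0.06760 K/W.
T_interface = T_in − Q·ΣR_partial = 293.6 K − (221.9)(0.06760) = 278.60 K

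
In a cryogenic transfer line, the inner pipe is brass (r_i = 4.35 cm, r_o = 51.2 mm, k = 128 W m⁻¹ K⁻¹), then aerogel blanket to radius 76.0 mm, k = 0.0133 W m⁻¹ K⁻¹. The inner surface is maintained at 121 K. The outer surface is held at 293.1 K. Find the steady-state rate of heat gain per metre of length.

Series thermal resistances, inner to outer:
  R'_brass = ln(0.0512/0.0435)/(2πk) = 0.1630/(2π·128) = 2.026×10^-4 m·K/W
  R'_aerogel blanket = ln(0.0760/0.0512)/(2πk) = 0.3950/(2π·0.0133) = 4.727 m·K/W
ΣR = 2.026×10^-4 + 4.727 = 4.727 m·K/W
Q' = ΔT/ΣR = (121 K − 293.1 K)/4.727 = -36.4 W/m
(Negative Q' ⇒ heat flows inward; heat gain = 36.4 W/m.)

Q' = 36.4 W/m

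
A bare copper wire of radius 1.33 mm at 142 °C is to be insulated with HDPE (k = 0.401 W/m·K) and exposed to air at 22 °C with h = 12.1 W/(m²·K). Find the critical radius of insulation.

For a cylinder, r_cr = k_ins/h = 0.401/12.1 = 0.0331 m = 3.31 cm

r_cr = 3.31 cm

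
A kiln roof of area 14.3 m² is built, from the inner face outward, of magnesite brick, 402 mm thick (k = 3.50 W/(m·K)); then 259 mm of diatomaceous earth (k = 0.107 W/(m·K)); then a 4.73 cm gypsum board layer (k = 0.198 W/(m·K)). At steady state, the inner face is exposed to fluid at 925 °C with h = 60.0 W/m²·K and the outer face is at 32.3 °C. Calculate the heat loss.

Series thermal resistances, inner to outer:
  R_conv,in = 1/(hA) = 1/(60.0·14.3) = 0.001166 K/W
  R_magnesite brick = L/(kA) = 0.402/(3.50·14.3) = 0.008032 K/W
  R_diatomaceous earth = L/(kA) = 0.259/(0.107·14.3) = 0.1693 K/W
  R_gypsum board = L/(kA) = 0.0473/(0.198·14.3) = 0.01671 K/W
ΣR = 0.001166 + 0.008032 + 0.1693 + 0.01671 = 0.1952 K/W
Q = ΔT/ΣR = (925 °C − 32.3 °C)/0.1952 = 4570 W

Q = 4570 W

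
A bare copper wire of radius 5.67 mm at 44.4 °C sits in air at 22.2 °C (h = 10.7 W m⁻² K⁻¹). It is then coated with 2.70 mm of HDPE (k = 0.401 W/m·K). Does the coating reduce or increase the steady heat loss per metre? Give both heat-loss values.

increases: 8.46 → 11.5 W/m

Critical radius for a cylinder: r_cr = k/h = 0.0375 m = 3.75 cm.
Outer radius after coating: r₂ = 0.00567 + 0.00270 = 0.00837 m.
Since r₁ < r_cr and r₂ ≤ r_cr, the coating moves toward the maximum at r_cr — heat loss rises.
Bare: R = 1/(2πr₁h) = 2.623 m·K/W; Q = 22.2/2.623 = 8.46 W/m.
Coated: R = R_cond + R_conv = 1.932 m·K/W; Q = 22.2/1.932 = 11.5 W/m.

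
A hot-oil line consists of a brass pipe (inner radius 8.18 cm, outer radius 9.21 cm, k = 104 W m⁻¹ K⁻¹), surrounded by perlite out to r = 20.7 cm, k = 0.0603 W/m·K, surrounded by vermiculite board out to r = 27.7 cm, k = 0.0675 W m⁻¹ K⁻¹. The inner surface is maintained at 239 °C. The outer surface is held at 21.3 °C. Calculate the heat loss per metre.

Treat each layer as a resistance in series:
  R'_brass = ln(0.0921/0.0818)/(2πk) = 0.1186/(2π·104) = 1.815×10^-4 m·K/W
  R'_perlite = ln(0.207/0.0921)/(2πk) = 0.8098/(2π·0.0603) = 2.137 m·K/W
  R'_vermiculite board = ln(0.277/0.207)/(2πk) = 0.2913/(2π·0.0675) = 0.6868 m·K/W
ΣR = 1.815×10^-4 + 2.137 + 0.6868 = 2.824 m·K/W
Q' = ΔT/ΣR = (239 °C − 21.3 °C)/2.824 = 77.1 W/m

Q' = 77.1 W/m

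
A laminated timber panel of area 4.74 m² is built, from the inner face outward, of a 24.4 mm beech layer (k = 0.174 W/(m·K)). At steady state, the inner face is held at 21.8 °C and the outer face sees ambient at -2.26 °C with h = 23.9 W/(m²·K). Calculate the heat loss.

Series thermal resistances, inner to outer:
  R_beech = L/(kA) = 0.0244/(0.174·4.74) = 0.02958 K/W
  R_conv,out = 1/(hA) = 1/(23.9·4.74) = 0.008827 K/W
ΣR = 0.02958 + 0.008827 = 0.03841 K/W
Q = ΔT/ΣR = (21.8 °C − -2.26 °C)/0.03841 = 626 W

Q = 626 W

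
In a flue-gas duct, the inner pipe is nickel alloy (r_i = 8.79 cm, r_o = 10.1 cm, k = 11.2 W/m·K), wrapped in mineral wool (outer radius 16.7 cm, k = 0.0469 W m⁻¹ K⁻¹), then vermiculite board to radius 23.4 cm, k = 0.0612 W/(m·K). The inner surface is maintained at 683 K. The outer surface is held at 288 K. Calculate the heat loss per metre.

Resistance network (inner→outer):
  R'_nickel alloy = ln(0.101/0.0879)/(2πk) = 0.1389/(2π·11.2) = 0.001974 m·K/W
  R'_mineral wool = ln(0.167/0.101)/(2πk) = 0.5029/(2π·0.0469) = 1.706 m·K/W
  R'_vermiculite board = ln(0.234/0.167)/(2πk) = 0.3373/(2π·0.0612) = 0.8772 m·K/W
ΣR = 0.001974 + 1.706 + 0.8772 = 2.585 m·K/W
Q' = ΔT/ΣR = (683 K − 288 K)/2.585 = 153 W/m

Q' = 153 W/m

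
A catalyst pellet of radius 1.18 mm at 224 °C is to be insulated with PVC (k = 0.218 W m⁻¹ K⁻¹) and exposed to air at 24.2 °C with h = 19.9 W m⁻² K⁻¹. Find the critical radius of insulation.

For a sphere, r_cr = 2k_ins/h = 2·0.218/19.9 = 0.0219 m = 2.19 cm

r_cr = 2.19 cm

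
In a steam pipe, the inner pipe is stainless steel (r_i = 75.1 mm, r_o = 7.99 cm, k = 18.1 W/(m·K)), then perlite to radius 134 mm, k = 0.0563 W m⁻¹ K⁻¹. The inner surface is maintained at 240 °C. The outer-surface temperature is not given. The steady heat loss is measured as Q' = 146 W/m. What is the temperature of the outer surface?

T_out = 26.5 °C

Sum the resistances:
  R'_stainless steel = ln(0.0799/0.0751)/(2πk) = 0.06196/(2π·18.1) = 5.448×10^-4 m·K/W
  R'_perlite = ln(0.134/0.0799)/(2πk) = 0.5171/(2π·0.0563) = 1.462 m·K/W
ΣR = 1.462 m·K/W
ΔT = Q'·ΣR = 146 × 1.462 = 213.5 K
Heat flows outward, so T_out = T_in − ΔT = 240 − 213.5 = 26.5 °C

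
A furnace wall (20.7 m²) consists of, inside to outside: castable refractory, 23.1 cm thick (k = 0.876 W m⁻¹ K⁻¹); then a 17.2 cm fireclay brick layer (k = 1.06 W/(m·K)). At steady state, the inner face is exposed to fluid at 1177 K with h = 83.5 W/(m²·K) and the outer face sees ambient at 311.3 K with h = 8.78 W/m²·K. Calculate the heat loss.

Q = 32.5 kW

Resistance network (inner→outer):
  R_conv,in = 1/(hA) = 1/(83.5·20.7) = 5.786×10^-4 K/W
  R_castable refractory = L/(kA) = 0.231/(0.876·20.7) = 0.01274 K/W
  R_fireclay brick = L/(kA) = 0.172/(1.06·20.7) = 0.007839 K/W
  R_conv,out = 1/(hA) = 1/(8.78·20.7) = 0.005502 K/W
ΣR = 5.786×10^-4 + 0.01274 + 0.007839 + 0.005502 = 0.02666 K/W
Q = ΔT/ΣR = (1177 K − 311.3 K)/0.02666 = 32500 W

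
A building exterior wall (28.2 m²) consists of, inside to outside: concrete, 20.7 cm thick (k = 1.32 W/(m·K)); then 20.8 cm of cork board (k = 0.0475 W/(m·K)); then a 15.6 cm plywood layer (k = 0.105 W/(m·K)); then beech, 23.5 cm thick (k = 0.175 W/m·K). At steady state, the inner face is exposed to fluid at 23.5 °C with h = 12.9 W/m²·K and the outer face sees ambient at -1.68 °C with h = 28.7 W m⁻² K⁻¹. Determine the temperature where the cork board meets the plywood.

Resistance network (inner→outer):
  R_conv,in = 1/(hA) = 1/(12.9·28.2) = 0.002749 K/W
  R_concrete = L/(kA) = 0.207/(1.32·28.2) = 0.005561 K/W
  R_cork board = L/(kA) = 0.208/(0.0475·28.2) = 0.1553 K/W
  R_plywood = L/(kA) = 0.156/(0.105·28.2) = 0.05268 K/W
  R_beech = L/(kA) = 0.235/(0.175·28.2) = 0.04762 K/W
  R_conv,out = 1/(hA) = 1/(28.7·28.2) = 0.001236 K/W
ΣR = 0.002749 + 0.005561 + 0.1553 + 0.05268 + 0.04762 + 0.001236 = 0.2651 K/W
Q = ΔT/ΣR = (23.5 °C − -1.68 °C)/0.2651 = 94.98 W
From the inner boundary to the cork board/plywood interface, ΣR_partial = 0.1636 K/W.
T_interface = T_in − Q·ΣR_partial = 23.5 °C − (94.98)(0.1636) = 7.96 °C

T = 7.96 °C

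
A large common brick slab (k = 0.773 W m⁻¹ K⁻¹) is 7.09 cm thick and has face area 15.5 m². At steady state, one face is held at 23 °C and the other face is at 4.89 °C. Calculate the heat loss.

Q = 3.06 kW

Q = kA·ΔT/L = 0.773 × 15.5 × |23 °C − 4.89 °C| / 0.0709 = 3060 W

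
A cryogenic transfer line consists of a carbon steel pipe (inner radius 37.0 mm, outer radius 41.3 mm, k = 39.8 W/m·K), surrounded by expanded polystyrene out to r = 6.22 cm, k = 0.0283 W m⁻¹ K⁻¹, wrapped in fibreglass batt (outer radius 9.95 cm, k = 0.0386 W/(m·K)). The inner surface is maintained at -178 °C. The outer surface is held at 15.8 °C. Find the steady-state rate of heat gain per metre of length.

Q' = 45.7 W/m

Series thermal resistances, inner to outer:
  R'_carbon steel = ln(0.0413/0.0370)/(2πk) = 0.1099/(2π·39.8) = 4.397×10^-4 m·K/W
  R'_expanded polystyrene = ln(0.0622/0.0413)/(2πk) = 0.4095/(2π·0.0283) = 2.303 m·K/W
  R'_fibreglass batt = ln(0.0995/0.0622)/(2πk) = 0.4698/(2π·0.0386) = 1.937 m·K/W
ΣR = 4.397×10^-4 + 2.303 + 1.937 = 4.240 m·K/W
Q' = ΔT/ΣR = (-178 °C − 15.8 °C)/4.240 = -45.7 W/m
(Negative Q' ⇒ heat flows inward; heat gain = 45.7 W/m.)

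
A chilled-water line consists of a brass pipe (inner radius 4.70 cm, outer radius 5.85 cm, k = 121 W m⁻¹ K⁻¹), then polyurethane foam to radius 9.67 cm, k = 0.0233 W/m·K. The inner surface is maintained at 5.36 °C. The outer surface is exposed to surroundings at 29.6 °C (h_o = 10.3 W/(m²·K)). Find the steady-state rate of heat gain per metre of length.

Q' = 6.75 W/m

Treat each layer as a resistance in series:
  R'_brass = ln(0.0585/0.0470)/(2πk) = 0.2189/(2π·121) = 2.879×10^-4 m·K/W
  R'_polyurethane foam = ln(0.0967/0.0585)/(2πk) = 0.5026/(2π·0.0233) = 3.433 m·K/W
  R'_conv,out = 1/(2πr h) = 1/(2π·0.0967·10.3) = 0.1598 m·K/W
ΣR = 2.879×10^-4 + 3.433 + 0.1598 = 3.593 m·K/W
Q' = ΔT/ΣR = (5.36 °C − 29.6 °C)/3.593 = -6.75 W/m
(Negative Q' ⇒ heat flows inward; heat gain = 6.75 W/m.)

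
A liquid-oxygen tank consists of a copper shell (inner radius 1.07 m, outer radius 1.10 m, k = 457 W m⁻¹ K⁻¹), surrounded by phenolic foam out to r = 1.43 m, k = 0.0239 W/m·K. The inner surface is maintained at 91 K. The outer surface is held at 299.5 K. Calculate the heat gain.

Q = 298 W

Resistance network (inner→outer):
  R_copper = (1/1.07 − 1/1.10)/(4πk) = 0.02549/(4π·457) = 4.438×10^-6 K/W
  R_phenolic foam = (1/1.10 − 1/1.43)/(4πk) = 0.2098/(4π·0.0239) = 0.6985 K/W
ΣR = 4.438×10^-6 + 0.6985 = 0.6985 K/W
Q = ΔT/ΣR = (91 K − 299.5 K)/0.6985 = -298 W
(Negative Q ⇒ heat flows inward; heat gain = 298 W.)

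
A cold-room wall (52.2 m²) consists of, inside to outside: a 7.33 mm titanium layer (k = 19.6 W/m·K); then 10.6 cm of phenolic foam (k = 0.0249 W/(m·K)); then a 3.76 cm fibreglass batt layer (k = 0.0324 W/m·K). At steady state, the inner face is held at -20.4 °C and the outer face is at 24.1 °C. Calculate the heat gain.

Q = 429 W

Series thermal resistances, inner to outer:
  R_titanium = L/(kA) = 0.00733/(19.6·52.2) = 7.164×10^-6 K/W
  R_phenolic foam = L/(kA) = 0.106/(0.0249·52.2) = 0.08155 K/W
  R_fibreglass batt = L/(kA) = 0.0376/(0.0324·52.2) = 0.02223 K/W
ΣR = 7.164×10^-6 + 0.08155 + 0.02223 = 0.1038 K/W
Q = ΔT/ΣR = (-20.4 °C − 24.1 °C)/0.1038 = -429 W
(Negative Q ⇒ heat flows inward; heat gain = 429 W.)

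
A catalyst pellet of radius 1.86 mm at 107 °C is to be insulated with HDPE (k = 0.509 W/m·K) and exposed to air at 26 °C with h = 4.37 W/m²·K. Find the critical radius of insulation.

For a sphere, r_cr = 2k_ins/h = 2·0.509/4.37 = 0.233 m = 23.3 cm

r_cr = 23.3 cm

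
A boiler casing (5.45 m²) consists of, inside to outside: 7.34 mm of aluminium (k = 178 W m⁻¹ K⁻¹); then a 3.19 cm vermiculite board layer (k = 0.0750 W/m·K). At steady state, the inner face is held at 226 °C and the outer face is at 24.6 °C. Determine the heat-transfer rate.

Resistance network (inner→outer):
  R_aluminium = L/(kA) = 0.00734/(178·5.45) = 7.566×10^-6 K/W
  R_vermiculite board = L/(kA) = 0.0319/(0.0750·5.45) = 0.07804 K/W
ΣR = 7.566×10^-6 + 0.07804 = 0.07805 K/W
Q = ΔT/ΣR = (226 °C − 24.6 °C)/0.07805 = 2580 W

Q = 2.58 kW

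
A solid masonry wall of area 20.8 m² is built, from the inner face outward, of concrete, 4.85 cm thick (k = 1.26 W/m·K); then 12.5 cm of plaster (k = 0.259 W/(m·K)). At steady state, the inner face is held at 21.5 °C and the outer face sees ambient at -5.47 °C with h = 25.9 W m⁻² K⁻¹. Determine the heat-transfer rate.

Treat each layer as a resistance in series:
  R_concrete = L/(kA) = 0.0485/(1.26·20.8) = 0.001851 K/W
  R_plaster = L/(kA) = 0.125/(0.259·20.8) = 0.02320 K/W
  R_conv,out = 1/(hA) = 1/(25.9·20.8) = 0.001856 K/W
ΣR = 0.001851 + 0.02320 + 0.001856 = 0.02691 K/W
Q = ΔT/ΣR = (21.5 °C − -5.47 °C)/0.02691 = 1000 W

Q = 1000 W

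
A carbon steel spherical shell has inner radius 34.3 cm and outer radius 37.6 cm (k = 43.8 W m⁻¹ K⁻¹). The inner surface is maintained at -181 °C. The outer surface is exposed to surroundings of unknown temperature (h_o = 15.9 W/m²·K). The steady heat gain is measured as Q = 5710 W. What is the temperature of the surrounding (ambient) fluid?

Sum the resistances:
  R_carbon steel = (1/0.343 − 1/0.376)/(4πk) = 0.2559/(4π·43.8) = 4.649×10^-4 K/W
  R_conv,out = 1/(4πr²h) = 1/(4π·0.376²·15.9) = 0.03540 K/W
ΣR = 0.03587 K/W
ΔT = Q·ΣR = 5710 × 0.03587 = 204.8 K
Heat flows inward, so T_out = T_in + ΔT = -181 + 204.8 = 23.8 °C

T_out = 23.8 °C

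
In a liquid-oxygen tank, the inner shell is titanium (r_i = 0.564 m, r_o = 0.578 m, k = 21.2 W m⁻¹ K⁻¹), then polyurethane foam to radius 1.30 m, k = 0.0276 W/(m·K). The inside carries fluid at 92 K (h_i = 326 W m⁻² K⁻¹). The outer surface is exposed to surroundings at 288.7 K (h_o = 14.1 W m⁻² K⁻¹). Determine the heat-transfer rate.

Q = 70.9 W

Treat each layer as a resistance in series:
  R_conv,in = 1/(4πr²h) = 1/(4π·0.564²·326) = 7.674×10^-4 K/W
  R_titanium = (1/0.564 − 1/0.578)/(4πk) = 0.04295/(4π·21.2) = 1.612×10^-4 K/W
  R_polyurethane foam = (1/0.578 − 1/1.30)/(4πk) = 0.9609/(4π·0.0276) = 2.770 K/W
  R_conv,out = 1/(4πr²h) = 1/(4π·1.30²·14.1) = 0.003340 K/W
ΣR = 7.674×10^-4 + 1.612×10^-4 + 2.770 + 0.003340 = 2.774 K/W
Q = ΔT/ΣR = (92 K − 288.7 K)/2.774 = -70.9 W
(Negative Q ⇒ heat flows inward; heat gain = 70.9 W.)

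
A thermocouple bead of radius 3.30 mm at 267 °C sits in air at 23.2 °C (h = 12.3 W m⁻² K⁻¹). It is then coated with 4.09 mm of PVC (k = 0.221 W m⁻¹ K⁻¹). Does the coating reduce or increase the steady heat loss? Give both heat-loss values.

Critical radius for a sphere: r_cr = 2k/h = 0.0359 m = 3.59 cm.
Outer radius after coating: r₂ = 0.00330 + 0.00409 = 0.00739 m.
Since r₁ < r_cr and r₂ ≤ r_cr, the coating moves toward the maximum at r_cr — heat loss rises.
Bare: R = 1/(4πr₁²h) = 594.1 K/W; Q = 243.8/594.1 = 0.410 W.
Coated: R = R_cond + R_conv = 178.9 K/W; Q = 243.8/178.9 = 1.36 W.

increases: 0.410 → 1.36 W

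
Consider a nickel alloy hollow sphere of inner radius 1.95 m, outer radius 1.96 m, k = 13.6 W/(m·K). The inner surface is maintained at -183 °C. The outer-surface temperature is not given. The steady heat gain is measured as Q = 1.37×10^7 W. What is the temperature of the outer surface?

Series resistances:
  R_nickel alloy = (1/1.95 − 1/1.96)/(4πk) = 0.002616/(4π·13.6) = 1.531×10^-5 K/W
ΣR = 1.531×10^-5 K/W
ΔT = Q·ΣR = 1.37×10^7 × 1.531×10^-5 = 209.7 K
Heat flows inward, so T_out = T_in + ΔT = -183 + 209.7 = 26.7 °C

T_out = 26.7 °C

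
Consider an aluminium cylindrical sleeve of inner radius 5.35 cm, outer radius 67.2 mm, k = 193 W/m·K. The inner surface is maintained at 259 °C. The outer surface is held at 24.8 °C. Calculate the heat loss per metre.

Q' = 1250 kW/m

Q' = 2πk·ΔT/ln(r₂/r₁) = 2π × 193 × 234.2 / ln(0.0672/0.0535) = 1.25×10^6 W/m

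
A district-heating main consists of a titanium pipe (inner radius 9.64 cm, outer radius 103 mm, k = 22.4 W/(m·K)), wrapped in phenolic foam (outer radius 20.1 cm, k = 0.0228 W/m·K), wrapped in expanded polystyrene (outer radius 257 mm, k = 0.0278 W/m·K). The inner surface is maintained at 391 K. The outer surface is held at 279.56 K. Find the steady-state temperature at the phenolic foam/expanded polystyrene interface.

Series thermal resistances, inner to outer:
  R'_titanium = ln(0.103/0.0964)/(2πk) = 0.06622/(2π·22.4) = 4.705×10^-4 m·K/W
  R'_phenolic foam = ln(0.201/0.103)/(2πk) = 0.6686/(2π·0.0228) = 4.667 m·K/W
  R'_expanded polystyrene = ln(0.257/0.201)/(2πk) = 0.2458/(2π·0.0278) = 1.407 m·K/W
ΣR = 4.705×10^-4 + 4.667 + 1.407 = 6.074 m·K/W
Q' = ΔT/ΣR = (391 K − 279.56 K)/6.074 = 18.35 W/m
From the inner boundary to the phenolic foam/expanded polystyrene interface, ΣR_partial = 4.667 m·K/W.
T_interface = T_in − Q'·ΣR_partial = 391 K − (18.35)(4.667) = 305.4 K

T = 305.4 K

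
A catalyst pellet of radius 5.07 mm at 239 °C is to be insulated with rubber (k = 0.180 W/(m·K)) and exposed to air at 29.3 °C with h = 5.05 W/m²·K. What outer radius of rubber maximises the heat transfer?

r_cr = 7.13 cm

For a sphere, r_cr = 2k_ins/h = 2·0.180/5.05 = 0.0713 m = 7.13 cm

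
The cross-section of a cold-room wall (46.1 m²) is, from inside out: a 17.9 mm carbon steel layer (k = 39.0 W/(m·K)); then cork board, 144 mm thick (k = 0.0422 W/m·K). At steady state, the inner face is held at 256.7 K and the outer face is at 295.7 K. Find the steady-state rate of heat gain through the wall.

Q = 527 W

Resistance network (inner→outer):
  R_carbon steel = L/(kA) = 0.0179/(39.0·46.1) = 9.956×10^-6 K/W
  R_cork board = L/(kA) = 0.144/(0.0422·46.1) = 0.07402 K/W
ΣR = 9.956×10^-6 + 0.07402 = 0.07403 K/W
Q = ΔT/ΣR = (256.7 K − 295.7 K)/0.07403 = -527 W
(Negative Q ⇒ heat flows inward; heat gain = 527 W.)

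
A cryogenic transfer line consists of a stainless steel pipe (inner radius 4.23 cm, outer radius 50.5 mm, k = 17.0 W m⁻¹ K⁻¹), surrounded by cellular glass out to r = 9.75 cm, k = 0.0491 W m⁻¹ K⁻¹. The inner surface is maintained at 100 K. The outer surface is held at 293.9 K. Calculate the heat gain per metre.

Series thermal resistances, inner to outer:
  R'_stainless steel = ln(0.0505/0.0423)/(2πk) = 0.1772/(2π·17.0) = 0.001659 m·K/W
  R'_cellular glass = ln(0.0975/0.0505)/(2πk) = 0.6579/(2π·0.0491) = 2.132 m·K/W
ΣR = 0.001659 + 2.132 = 2.134 m·K/W
Q' = ΔT/ΣR = (100 K − 293.9 K)/2.134 = -90.9 W/m
(Negative Q' ⇒ heat flows inward; heat gain = 90.9 W/m.)

Q' = 90.9 W/m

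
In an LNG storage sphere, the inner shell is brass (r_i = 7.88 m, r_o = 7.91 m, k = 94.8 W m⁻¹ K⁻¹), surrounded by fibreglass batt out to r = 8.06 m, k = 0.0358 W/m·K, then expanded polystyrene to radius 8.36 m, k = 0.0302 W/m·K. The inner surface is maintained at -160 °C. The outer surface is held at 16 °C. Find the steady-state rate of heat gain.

Q = 10.4 kW

Resistance network (inner→outer):
  R_brass = (1/7.88 − 1/7.91)/(4πk) = 4.813×10^-4/(4π·94.8) = 4.040×10^-7 K/W
  R_fibreglass batt = (1/7.91 − 1/8.06)/(4πk) = 0.002353/(4π·0.0358) = 0.005230 K/W
  R_expanded polystyrene = (1/8.06 − 1/8.36)/(4πk) = 0.004452/(4π·0.0302) = 0.01173 K/W
ΣR = 4.040×10^-7 + 0.005230 + 0.01173 = 0.01696 K/W
Q = ΔT/ΣR = (-160 °C − 16 °C)/0.01696 = -10400 W
(Negative Q ⇒ heat flows inward; heat gain = 10400 W.)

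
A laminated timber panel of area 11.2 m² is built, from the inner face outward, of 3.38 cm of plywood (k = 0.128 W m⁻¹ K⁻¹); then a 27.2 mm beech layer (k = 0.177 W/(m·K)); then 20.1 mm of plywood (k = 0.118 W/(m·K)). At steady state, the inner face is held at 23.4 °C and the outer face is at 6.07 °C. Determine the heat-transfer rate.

Resistance network (inner→outer):
  R_plywood = L/(kA) = 0.0338/(0.128·11.2) = 0.02358 K/W
  R_beech = L/(kA) = 0.0272/(0.177·11.2) = 0.01372 K/W
  R_plywood = L/(kA) = 0.0201/(0.118·11.2) = 0.01521 K/W
ΣR = 0.02358 + 0.01372 + 0.01521 = 0.05251 K/W
Q = ΔT/ΣR = (23.4 °C − 6.07 °C)/0.05251 = 330 W

Q = 330 W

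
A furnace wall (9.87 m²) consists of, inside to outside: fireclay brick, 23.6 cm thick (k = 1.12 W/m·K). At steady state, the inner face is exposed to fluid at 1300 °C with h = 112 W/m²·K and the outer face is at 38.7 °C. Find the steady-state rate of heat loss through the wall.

Q = 56.7 kW

Resistance network (inner→outer):
  R_conv,in = 1/(hA) = 1/(112·9.87) = 9.046×10^-4 K/W
  R_fireclay brick = L/(kA) = 0.236/(1.12·9.87) = 0.02135 K/W
ΣR = 9.046×10^-4 + 0.02135 = 0.02225 K/W
Q = ΔT/ΣR = (1300 °C − 38.7 °C)/0.02225 = 56700 W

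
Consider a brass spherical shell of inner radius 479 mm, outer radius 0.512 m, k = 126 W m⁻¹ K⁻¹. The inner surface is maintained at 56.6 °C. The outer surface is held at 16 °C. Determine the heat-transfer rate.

Q = 4πk·ΔT/(1/r₁ − 1/r₂) = 4π × 126 × 40.6 / (1/0.479 − 1/0.512) = 4.78×10^5 W

Q = 4.78×10^5 W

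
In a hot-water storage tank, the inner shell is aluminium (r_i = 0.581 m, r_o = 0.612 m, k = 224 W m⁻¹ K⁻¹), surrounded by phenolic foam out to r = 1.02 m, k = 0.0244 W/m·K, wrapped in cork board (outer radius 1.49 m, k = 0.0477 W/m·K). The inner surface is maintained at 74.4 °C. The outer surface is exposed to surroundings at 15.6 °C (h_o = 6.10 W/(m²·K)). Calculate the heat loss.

Treat each layer as a resistance in series:
  R_aluminium = (1/0.581 − 1/0.612)/(4πk) = 0.08718/(4π·224) = 3.097×10^-5 K/W
  R_phenolic foam = (1/0.612 − 1/1.02)/(4πk) = 0.6536/(4π·0.0244) = 2.132 K/W
  R_cork board = (1/1.02 − 1/1.49)/(4πk) = 0.3093/(4π·0.0477) = 0.5159 K/W
  R_conv,out = 1/(4πr²h) = 1/(4π·1.49²·6.10) = 0.005876 K/W
ΣR = 3.097×10^-5 + 2.132 + 0.5159 + 0.005876 = 2.654 K/W
Q = ΔT/ΣR = (74.4 °C − 15.6 °C)/2.654 = 22.2 W

Q = 22.2 W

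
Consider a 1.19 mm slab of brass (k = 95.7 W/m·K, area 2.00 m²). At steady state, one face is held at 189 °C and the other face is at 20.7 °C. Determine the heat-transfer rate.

Q = 2.71×10^7 W

Q = kA·ΔT/L = 95.7 × 2.00 × |189 °C − 20.7 °C| / 0.00119 = 2.71×10^7 W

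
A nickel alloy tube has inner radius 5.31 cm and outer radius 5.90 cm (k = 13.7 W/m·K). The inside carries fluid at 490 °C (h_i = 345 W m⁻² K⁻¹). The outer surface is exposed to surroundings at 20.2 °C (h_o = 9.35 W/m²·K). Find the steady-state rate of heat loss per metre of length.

Q' = 1570 W/m

Treat each layer as a resistance in series:
  R'_conv,in = 1/(2πr h) = 1/(2π·0.0531·345) = 0.008688 m·K/W
  R'_nickel alloy = ln(0.0590/0.0531)/(2πk) = 0.1054/(2π·13.7) = 0.001224 m·K/W
  R'_conv,out = 1/(2πr h) = 1/(2π·0.0590·9.35) = 0.2885 m·K/W
ΣR = 0.008688 + 0.001224 + 0.2885 = 0.2984 m·K/W
Q' = ΔT/ΣR = (490 °C − 20.2 °C)/0.2984 = 1570 W/m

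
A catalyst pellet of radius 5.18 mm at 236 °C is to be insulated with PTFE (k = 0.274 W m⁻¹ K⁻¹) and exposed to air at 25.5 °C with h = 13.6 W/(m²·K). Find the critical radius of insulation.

For a sphere, r_cr = 2k_ins/h = 2·0.274/13.6 = 0.0403 m = 4.03 cm

r_cr = 4.03 cm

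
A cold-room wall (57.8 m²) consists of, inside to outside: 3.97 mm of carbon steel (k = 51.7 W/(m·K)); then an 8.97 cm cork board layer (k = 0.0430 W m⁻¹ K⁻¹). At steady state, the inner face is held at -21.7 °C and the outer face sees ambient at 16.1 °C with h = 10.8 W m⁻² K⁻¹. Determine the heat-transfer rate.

Resistance network (inner→outer):
  R_carbon steel = L/(kA) = 0.00397/(51.7·57.8) = 1.329×10^-6 K/W
  R_cork board = L/(kA) = 0.0897/(0.0430·57.8) = 0.03609 K/W
  R_conv,out = 1/(hA) = 1/(10.8·57.8) = 0.001602 K/W
ΣR = 1.329×10^-6 + 0.03609 + 0.001602 = 0.03769 K/W
Q = ΔT/ΣR = (-21.7 °C − 16.1 °C)/0.03769 = -1000 W
(Negative Q ⇒ heat flows inward; heat gain = 1000 W.)

Q = 1000 W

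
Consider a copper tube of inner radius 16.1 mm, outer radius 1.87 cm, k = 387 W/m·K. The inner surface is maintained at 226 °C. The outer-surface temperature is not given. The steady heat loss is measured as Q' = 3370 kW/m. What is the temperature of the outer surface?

Sum the resistances:
  R'_copper = ln(0.0187/0.0161)/(2πk) = 0.1497/(2π·387) = 6.157×10^-5 m·K/W
ΣR = 6.157×10^-5 m·K/W
ΔT = Q'·ΣR = 3.37×10^6 × 6.157×10^-5 = 207.5 K
Heat flows outward, so T_out = T_in − ΔT = 226 − 207.5 = 18.5 °C

T_out = 18.5 °C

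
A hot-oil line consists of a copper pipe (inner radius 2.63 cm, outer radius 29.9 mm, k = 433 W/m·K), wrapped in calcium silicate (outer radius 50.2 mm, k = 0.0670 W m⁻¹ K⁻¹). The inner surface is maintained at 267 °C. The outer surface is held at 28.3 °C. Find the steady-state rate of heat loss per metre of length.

Q' = 194 W/m

Resistance network (inner→outer):
  R'_copper = ln(0.0299/0.0263)/(2πk) = 0.1283/(2π·433) = 4.715×10^-5 m·K/W
  R'_calcium silicate = ln(0.0502/0.0299)/(2πk) = 0.5182/(2π·0.0670) = 1.231 m·K/W
ΣR = 4.715×10^-5 + 1.231 = 1.231 m·K/W
Q' = ΔT/ΣR = (267 °C − 28.3 °C)/1.231 = 194 W/m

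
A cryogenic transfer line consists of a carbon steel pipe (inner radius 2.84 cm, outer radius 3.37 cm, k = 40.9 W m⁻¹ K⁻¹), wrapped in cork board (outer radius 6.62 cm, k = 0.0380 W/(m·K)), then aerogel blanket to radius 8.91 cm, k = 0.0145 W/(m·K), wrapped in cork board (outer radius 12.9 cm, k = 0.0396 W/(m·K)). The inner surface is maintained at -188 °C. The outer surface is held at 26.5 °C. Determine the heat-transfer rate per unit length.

Q' = 28.3 W/m

Resistance network (inner→outer):
  R'_carbon steel = ln(0.0337/0.0284)/(2πk) = 0.1711/(2π·40.9) = 6.658×10^-4 m·K/W
  R'_cork board = ln(0.0662/0.0337)/(2πk) = 0.6752/(2π·0.0380) = 2.828 m·K/W
  R'_aerogel blanket = ln(0.0891/0.0662)/(2πk) = 0.2971/(2π·0.0145) = 3.261 m·K/W
  R'_cork board = ln(0.129/0.0891)/(2πk) = 0.3701/(2π·0.0396) = 1.487 m·K/W
ΣR = 6.658×10^-4 + 2.828 + 3.261 + 1.487 = 7.577 m·K/W
Q' = ΔT/ΣR = (-188 °C − 26.5 °C)/7.577 = -28.3 W/m
(Negative Q' ⇒ heat flows inward; heat gain = 28.3 W/m.)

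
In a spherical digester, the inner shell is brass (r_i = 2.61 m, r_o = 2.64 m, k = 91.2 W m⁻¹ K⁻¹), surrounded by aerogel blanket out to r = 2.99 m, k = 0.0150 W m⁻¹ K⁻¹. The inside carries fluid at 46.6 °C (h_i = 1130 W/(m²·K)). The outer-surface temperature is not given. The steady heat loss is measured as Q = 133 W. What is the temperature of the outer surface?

T_out = 15.3 °C

Series resistances:
  R_conv,in = 1/(4πr²h) = 1/(4π·2.61²·1130) = 1.034×10^-5 K/W
  R_brass = (1/2.61 − 1/2.64)/(4πk) = 0.004354/(4π·91.2) = 3.799×10^-6 K/W
  R_aerogel blanket = (1/2.64 − 1/2.99)/(4πk) = 0.04434/(4π·0.0150) = 0.2352 K/W
ΣR = 0.2352 K/W
ΔT = Q·ΣR = 133 × 0.2352 = 31.28 K
Heat flows outward, so T_out = T_in − ΔT = 46.6 − 31.28 = 15.3 °C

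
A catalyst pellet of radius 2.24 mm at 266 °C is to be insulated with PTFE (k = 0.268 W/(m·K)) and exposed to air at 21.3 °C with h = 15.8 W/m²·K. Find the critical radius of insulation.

For a sphere, r_cr = 2k_ins/h = 2·0.268/15.8 = 0.0339 m = 3.39 cm

r_cr = 3.39 cm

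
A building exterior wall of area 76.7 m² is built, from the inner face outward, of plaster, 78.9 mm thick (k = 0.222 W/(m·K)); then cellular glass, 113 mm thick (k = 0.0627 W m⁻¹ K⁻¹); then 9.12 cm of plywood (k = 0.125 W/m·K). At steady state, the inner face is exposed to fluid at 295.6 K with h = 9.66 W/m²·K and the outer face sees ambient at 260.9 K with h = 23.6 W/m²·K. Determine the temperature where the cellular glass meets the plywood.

T = 269.73 K

Series thermal resistances, inner to outer:
  R_conv,in = 1/(hA) = 1/(9.66·76.7) = 0.001350 K/W
  R_plaster = L/(kA) = 0.0789/(0.222·76.7) = 0.004634 K/W
  R_cellular glass = L/(kA) = 0.113/(0.0627·76.7) = 0.02350 K/W
  R_plywood = L/(kA) = 0.0912/(0.125·76.7) = 0.009512 K/W
  R_conv,out = 1/(hA) = 1/(23.6·76.7) = 5.524×10^-4 K/W
ΣR = 0.001350 + 0.004634 + 0.02350 + 0.009512 + 5.524×10^-4 = 0.03955 K/W
Q = ΔT/ΣR = (295.6 K − 260.9 K)/0.03955 = 877.4 W
From the inner boundary to the cellular glass/plywood interface, ΣR_partial = 0.02948 K/W.
T_interface = T_in − Q·ΣR_partial = 295.6 K − (877.4)(0.02948) = 269.73 K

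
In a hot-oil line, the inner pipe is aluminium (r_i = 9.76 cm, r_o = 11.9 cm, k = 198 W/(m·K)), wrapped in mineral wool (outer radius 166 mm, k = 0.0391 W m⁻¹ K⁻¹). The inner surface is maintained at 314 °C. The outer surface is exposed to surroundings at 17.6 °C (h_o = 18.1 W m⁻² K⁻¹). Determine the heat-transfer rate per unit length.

Q' = 211 W/m

Resistance network (inner→outer):
  R'_aluminium = ln(0.119/0.0976)/(2πk) = 0.1982/(2π·198) = 1.594×10^-4 m·K/W
  R'_mineral wool = ln(0.166/0.119)/(2πk) = 0.3329/(2π·0.0391) = 1.355 m·K/W
  R'_conv,out = 1/(2πr h) = 1/(2π·0.166·18.1) = 0.05297 m·K/W
ΣR = 1.594×10^-4 + 1.355 + 0.05297 = 1.408 m·K/W
Q' = ΔT/ΣR = (314 °C − 17.6 °C)/1.408 = 211 W/m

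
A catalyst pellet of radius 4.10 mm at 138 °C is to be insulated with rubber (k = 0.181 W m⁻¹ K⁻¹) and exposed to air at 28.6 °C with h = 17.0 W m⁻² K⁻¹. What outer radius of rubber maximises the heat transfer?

r_cr = 2.13 cm

For a sphere, r_cr = 2k_ins/h = 2·0.181/17.0 = 0.0213 m = 2.13 cm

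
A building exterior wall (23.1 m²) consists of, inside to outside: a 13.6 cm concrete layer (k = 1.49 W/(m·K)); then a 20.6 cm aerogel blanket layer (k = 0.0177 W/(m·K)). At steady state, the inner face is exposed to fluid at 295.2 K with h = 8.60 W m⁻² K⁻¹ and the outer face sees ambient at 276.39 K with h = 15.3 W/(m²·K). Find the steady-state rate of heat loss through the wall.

Series thermal resistances, inner to outer:
  R_conv,in = 1/(hA) = 1/(8.60·23.1) = 0.005034 K/W
  R_concrete = L/(kA) = 0.136/(1.49·23.1) = 0.003951 K/W
  R_aerogel blanket = L/(kA) = 0.206/(0.0177·23.1) = 0.5038 K/W
  R_conv,out = 1/(hA) = 1/(15.3·23.1) = 0.002829 K/W
ΣR = 0.005034 + 0.003951 + 0.5038 + 0.002829 = 0.5156 K/W
Q = ΔT/ΣR = (295.2 K − 276.39 K)/0.5156 = 36.5 W

Q = 36.5 W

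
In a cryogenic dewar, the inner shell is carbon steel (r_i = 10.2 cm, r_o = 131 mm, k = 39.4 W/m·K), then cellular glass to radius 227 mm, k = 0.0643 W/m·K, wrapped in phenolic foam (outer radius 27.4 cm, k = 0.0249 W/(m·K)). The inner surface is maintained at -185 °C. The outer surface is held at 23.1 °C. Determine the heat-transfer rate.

Series thermal resistances, inner to outer:
  R_carbon steel = (1/0.102 − 1/0.131)/(4πk) = 2.170/(4π·39.4) = 0.004383 K/W
  R_cellular glass = (1/0.131 − 1/0.227)/(4πk) = 3.228/(4π·0.0643) = 3.995 K/W
  R_phenolic foam = (1/0.227 − 1/0.274)/(4πk) = 0.7557/(4π·0.0249) = 2.415 K/W
ΣR = 0.004383 + 3.995 + 2.415 = 6.414 K/W
Q = ΔT/ΣR = (-185 °C − 23.1 °C)/6.414 = -32.4 W
(Negative Q ⇒ heat flows inward; heat gain = 32.4 W.)

Q = 32.4 W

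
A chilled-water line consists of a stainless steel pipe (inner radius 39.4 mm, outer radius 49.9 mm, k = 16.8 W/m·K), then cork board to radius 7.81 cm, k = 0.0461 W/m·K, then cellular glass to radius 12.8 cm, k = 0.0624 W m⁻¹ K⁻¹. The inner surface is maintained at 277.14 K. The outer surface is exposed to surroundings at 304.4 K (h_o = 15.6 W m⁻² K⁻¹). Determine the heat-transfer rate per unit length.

Q' = 9.44 W/m

Series thermal resistances, inner to outer:
  R'_stainless steel = ln(0.0499/0.0394)/(2πk) = 0.2363/(2π·16.8) = 0.002238 m·K/W
  R'_cork board = ln(0.0781/0.0499)/(2πk) = 0.4480/(2π·0.0461) = 1.547 m·K/W
  R'_cellular glass = ln(0.128/0.0781)/(2πk) = 0.4940/(2π·0.0624) = 1.260 m·K/W
  R'_conv,out = 1/(2πr h) = 1/(2π·0.128·15.6) = 0.07970 m·K/W
ΣR = 0.002238 + 1.547 + 1.260 + 0.07970 = 2.889 m·K/W
Q' = ΔT/ΣR = (277.14 K − 304.4 K)/2.889 = -9.44 W/m
(Negative Q' ⇒ heat flows inward; heat gain = 9.44 W/m.)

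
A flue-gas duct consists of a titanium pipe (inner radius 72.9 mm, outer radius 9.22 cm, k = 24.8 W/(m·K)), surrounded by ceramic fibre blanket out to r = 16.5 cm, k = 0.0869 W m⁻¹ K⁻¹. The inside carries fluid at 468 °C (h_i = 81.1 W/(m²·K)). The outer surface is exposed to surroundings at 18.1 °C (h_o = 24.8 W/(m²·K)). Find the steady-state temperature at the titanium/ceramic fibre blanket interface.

T = 457 °C

Series thermal resistances, inner to outer:
  R'_conv,in = 1/(2πr h) = 1/(2π·0.0729·81.1) = 0.02692 m·K/W
  R'_titanium = ln(0.0922/0.0729)/(2πk) = 0.2349/(2π·24.8) = 0.001507 m·K/W
  R'_ceramic fibre blanket = ln(0.165/0.0922)/(2πk) = 0.5820/(2π·0.0869) = 1.066 m·K/W
  R'_conv,out = 1/(2πr h) = 1/(2π·0.165·24.8) = 0.03889 m·K/W
ΣR = 0.02692 + 0.001507 + 1.066 + 0.03889 = 1.133 m·K/W
Q' = ΔT/ΣR = (468 °C − 18.1 °C)/1.133 = 397.1 W/m
From the inner boundary to the titanium/ceramic fibre blanket interface, ΣR_partial = 0.02843 m·K/W.
T_interface = T_in − Q'·ΣR_partial = 468 °C − (397.1)(0.02843) = 457 °C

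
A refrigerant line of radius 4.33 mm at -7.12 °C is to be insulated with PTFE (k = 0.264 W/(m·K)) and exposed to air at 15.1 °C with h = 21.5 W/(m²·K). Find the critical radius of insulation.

For a cylinder, r_cr = k_ins/h = 0.264/21.5 = 0.0123 m = 1.23 cm

r_cr = 1.23 cm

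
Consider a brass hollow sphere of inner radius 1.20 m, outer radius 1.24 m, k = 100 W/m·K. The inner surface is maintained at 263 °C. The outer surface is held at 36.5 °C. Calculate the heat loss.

Q = 1.06×10^7 W

Q = 4πk·ΔT/(1/r₁ − 1/r₂) = 4π × 100 × 226.5 / (1/1.20 − 1/1.24) = 1.06×10^7 W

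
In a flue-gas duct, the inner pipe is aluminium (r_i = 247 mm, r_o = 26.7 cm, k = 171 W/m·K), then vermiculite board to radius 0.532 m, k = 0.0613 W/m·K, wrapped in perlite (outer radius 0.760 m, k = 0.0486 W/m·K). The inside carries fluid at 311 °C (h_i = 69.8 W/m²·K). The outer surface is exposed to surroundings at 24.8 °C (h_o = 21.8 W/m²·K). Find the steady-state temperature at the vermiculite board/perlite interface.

T = 138 °C

Treat each layer as a resistance in series:
  R'_conv,in = 1/(2πr h) = 1/(2π·0.247·69.8) = 0.009231 m·K/W
  R'_aluminium = ln(0.267/0.247)/(2πk) = 0.07786/(2π·171) = 7.247×10^-5 m·K/W
  R'_vermiculite board = ln(0.532/0.267)/(2πk) = 0.6894/(2π·0.0613) = 1.790 m·K/W
  R'_perlite = ln(0.760/0.532)/(2πk) = 0.3567/(2π·0.0486) = 1.168 m·K/W
  R'_conv,out = 1/(2πr h) = 1/(2π·0.760·21.8) = 0.009606 m·K/W
ΣR = 0.009231 + 7.247×10^-5 + 1.790 + 1.168 + 0.009606 = 2.977 m·K/W
Q' = ΔT/ΣR = (311 °C − 24.8 °C)/2.977 = 96.14 W/m
From the inner boundary to the vermiculite board/perlite interface, ΣR_partial = 1.799 m·K/W.
T_interface = T_in − Q'·ΣR_partial = 311 °C − (96.14)(1.799) = 138 °C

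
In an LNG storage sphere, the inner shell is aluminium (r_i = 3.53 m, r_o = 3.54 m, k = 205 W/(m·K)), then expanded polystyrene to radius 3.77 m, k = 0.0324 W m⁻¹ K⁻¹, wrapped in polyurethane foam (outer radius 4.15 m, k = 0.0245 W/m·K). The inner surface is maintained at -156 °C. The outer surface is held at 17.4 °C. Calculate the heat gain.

Q = 1430 W

Series thermal resistances, inner to outer:
  R_aluminium = (1/3.53 − 1/3.54)/(4πk) = 8.002×10^-4/(4π·205) = 3.106×10^-7 K/W
  R_expanded polystyrene = (1/3.54 − 1/3.77)/(4πk) = 0.01723/(4π·0.0324) = 0.04233 K/W
  R_polyurethane foam = (1/3.77 − 1/4.15)/(4πk) = 0.02429/(4π·0.0245) = 0.07889 K/W
ΣR = 3.106×10^-7 + 0.04233 + 0.07889 = 0.1212 K/W
Q = ΔT/ΣR = (-156 °C − 17.4 °C)/0.1212 = -1430 W
(Negative Q ⇒ heat flows inward; heat gain = 1430 W.)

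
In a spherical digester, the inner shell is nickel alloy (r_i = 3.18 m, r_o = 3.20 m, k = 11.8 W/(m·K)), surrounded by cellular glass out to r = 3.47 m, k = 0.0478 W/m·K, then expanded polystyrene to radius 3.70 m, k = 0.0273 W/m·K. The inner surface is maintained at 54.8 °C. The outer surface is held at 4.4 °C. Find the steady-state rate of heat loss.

Series thermal resistances, inner to outer:
  R_nickel alloy = (1/3.18 − 1/3.20)/(4πk) = 0.001965/(4π·11.8) = 1.325×10^-5 K/W
  R_cellular glass = (1/3.20 − 1/3.47)/(4πk) = 0.02432/(4π·0.0478) = 0.04048 K/W
  R_expanded polystyrene = (1/3.47 − 1/3.70)/(4πk) = 0.01791/(4π·0.0273) = 0.05222 K/W
ΣR = 1.325×10^-5 + 0.04048 + 0.05222 = 0.09271 K/W
Q = ΔT/ΣR = (54.8 °C − 4.4 °C)/0.09271 = 544 W

Q = 544 W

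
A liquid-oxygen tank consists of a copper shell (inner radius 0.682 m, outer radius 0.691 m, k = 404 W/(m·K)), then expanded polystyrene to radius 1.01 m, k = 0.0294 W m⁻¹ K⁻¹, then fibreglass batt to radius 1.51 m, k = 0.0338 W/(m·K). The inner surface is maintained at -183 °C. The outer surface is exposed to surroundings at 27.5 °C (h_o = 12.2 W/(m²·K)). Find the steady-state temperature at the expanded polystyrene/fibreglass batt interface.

Series thermal resistances, inner to outer:
  R_copper = (1/0.682 − 1/0.691)/(4πk) = 0.01910/(4π·404) = 3.762×10^-6 K/W
  R_expanded polystyrene = (1/0.691 − 1/1.01)/(4πk) = 0.4571/(4π·0.0294) = 1.237 K/W
  R_fibreglass batt = (1/1.01 − 1/1.51)/(4πk) = 0.3278/(4π·0.0338) = 0.7719 K/W
  R_conv,out = 1/(4πr²h) = 1/(4π·1.51²·12.2) = 0.002861 K/W
ΣR = 3.762×10^-6 + 1.237 + 0.7719 + 0.002861 = 2.012 K/W
Q = ΔT/ΣR = (-183 °C − 27.5 °C)/2.012 = -104.6 W
From the inner boundary to the expanded polystyrene/fibreglass batt interface, ΣR_partial = 1.237 K/W.
T_interface = T_in − Q·ΣR_partial = -183 °C − (-104.6)(1.237) = -53.6 °C

T = -53.6 °C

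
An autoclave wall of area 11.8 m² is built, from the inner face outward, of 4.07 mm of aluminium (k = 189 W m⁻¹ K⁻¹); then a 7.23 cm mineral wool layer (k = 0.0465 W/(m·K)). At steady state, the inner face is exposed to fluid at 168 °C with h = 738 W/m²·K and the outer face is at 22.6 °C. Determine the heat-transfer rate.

Q = 1100 W

Resistance network (inner→outer):
  R_conv,in = 1/(hA) = 1/(738·11.8) = 1.148×10^-4 K/W
  R_aluminium = L/(kA) = 0.00407/(189·11.8) = 1.825×10^-6 K/W
  R_mineral wool = L/(kA) = 0.0723/(0.0465·11.8) = 0.1318 K/W
ΣR = 1.148×10^-4 + 1.825×10^-6 + 0.1318 = 0.1319 K/W
Q = ΔT/ΣR = (168 °C − 22.6 °C)/0.1319 = 1100 W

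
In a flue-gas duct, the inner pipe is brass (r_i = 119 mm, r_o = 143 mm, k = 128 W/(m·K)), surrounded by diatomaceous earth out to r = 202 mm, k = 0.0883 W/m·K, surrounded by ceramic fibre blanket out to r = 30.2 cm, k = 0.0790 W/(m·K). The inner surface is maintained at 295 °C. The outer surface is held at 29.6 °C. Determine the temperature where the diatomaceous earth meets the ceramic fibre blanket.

Treat each layer as a resistance in series:
  R'_brass = ln(0.143/0.119)/(2πk) = 0.1837/(2π·128) = 2.284×10^-4 m·K/W
  R'_diatomaceous earth = ln(0.202/0.143)/(2πk) = 0.3454/(2π·0.0883) = 0.6226 m·K/W
  R'_ceramic fibre blanket = ln(0.302/0.202)/(2πk) = 0.4022/(2π·0.0790) = 0.8102 m·K/W
ΣR = 2.284×10^-4 + 0.6226 + 0.8102 = 1.433 m·K/W
Q' = ΔT/ΣR = (295 °C − 29.6 °C)/1.433 = 185.2 W/m
From the inner boundary to the diatomaceous earth/ceramic fibre blanket interface, ΣR_partial = 0.6228 m·K/W.
T_interface = T_in − Q'·ΣR_partial = 295 °C − (185.2)(0.6228) = 180 °C

T = 180 °C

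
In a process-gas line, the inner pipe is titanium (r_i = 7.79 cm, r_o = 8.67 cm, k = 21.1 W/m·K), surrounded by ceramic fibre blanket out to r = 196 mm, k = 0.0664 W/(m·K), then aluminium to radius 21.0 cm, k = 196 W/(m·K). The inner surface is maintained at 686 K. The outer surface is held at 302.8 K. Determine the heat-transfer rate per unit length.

Treat each layer as a resistance in series:
  R'_titanium = ln(0.0867/0.0779)/(2πk) = 0.1070/(2π·21.1) = 8.073×10^-4 m·K/W
  R'_ceramic fibre blanket = ln(0.196/0.0867)/(2πk) = 0.8157/(2π·0.0664) = 1.955 m·K/W
  R'_aluminium = ln(0.210/0.196)/(2πk) = 0.06899/(2π·196) = 5.602×10^-5 m·K/W
ΣR = 8.073×10^-4 + 1.955 + 5.602×10^-5 = 1.956 m·K/W
Q' = ΔT/ΣR = (686 K − 302.8 K)/1.956 = 196 W/m

Q' = 196 W/m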